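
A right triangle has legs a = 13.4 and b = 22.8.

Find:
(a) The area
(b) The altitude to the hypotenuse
(a) The legs are perpendicular, so Area = ½·a·b = ½·13.4·22.8 = ½·305.52 = 152.76
(b) Hypotenuse c = √(a² + b²) = √(179.56 + 519.84) = √699.4 ≈ 26.4462
    Area = ½·c·h_c  ⇒  h_c = 2·Area/c = 305.52/26.4462 ≈ 11.5525

Area = 152.76, h_c = 11.55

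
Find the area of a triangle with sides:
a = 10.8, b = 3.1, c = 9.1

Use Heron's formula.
s = (10.8 + 3.1 + 9.1)/2 = 23/2 = 11.5
s − a = 0.7, s − b = 8.4, s − c = 2.4
s(s−a)(s−b)(s−c) = 11.5·0.7·8.4·2.4 ≈ 162.288
Area = √162.288 ≈ 12.7392

Area = 12.74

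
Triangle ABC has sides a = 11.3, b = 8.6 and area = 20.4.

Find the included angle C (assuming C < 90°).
Area = ½·a·b·sin(C)  ⇒  sin(C) = 2·Area/(a·b) = 2·20.4/(11.3·8.6) = 40.8/97.18 ≈ 0.419839
C = arcsin(0.419839) ≈ 24.8245° (taking the acute solution since C < 90°)

C = 24.82°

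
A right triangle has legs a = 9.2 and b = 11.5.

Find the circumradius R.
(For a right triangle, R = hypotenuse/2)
Hypotenuse c = √(a² + b²) = √(84.64 + 132.25) = √216.89 ≈ 14.7272
R = c/2 ≈ 14.7272/2 ≈ 7.36359

R = 7.364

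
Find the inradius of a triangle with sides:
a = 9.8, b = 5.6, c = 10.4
r = Area/s where s is the semi-perimeter.
s = (9.8 + 5.6 + 10.4)/2 = 25.8/2 = 12.9
Area = √(s(s−a)(s−b)(s−c)) = √(12.9·3.1·7.3·2.5) ≈ √729.817 ≈ 27.0151
r ≈ 27.0151/12.9 ≈ 2.0942

r = 2.094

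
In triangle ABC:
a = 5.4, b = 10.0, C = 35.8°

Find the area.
Two sides and the included angle (SAS): A = ½·a·b·sin(C) = ½·5.4·10.0·sin(35.8°)
sin(35.8°) ≈ 0.584958
A ≈ ½·54·0.584958 = 27·0.584958 ≈ 15.7939

Area = 15.79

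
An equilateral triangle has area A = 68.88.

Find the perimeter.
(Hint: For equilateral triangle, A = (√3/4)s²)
A = (√3/4)s²  ⇒  s² = 4A/√3 = 4·68.88/√3 = 275.52/1.73205 ≈ 159.072
s ≈ √159.072 ≈ 12.6124
Perimeter = 3s ≈ 3·12.6124 ≈ 37.8371

Perimeter = 37.84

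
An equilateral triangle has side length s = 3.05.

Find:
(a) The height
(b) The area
(a) The height splits the triangle into two 30-60-90 halves: h = s·√3/2 = 3.05·1.73205/2 ≈ 5.28275/2 ≈ 2.64138
(b) Area = (√3/4)·s² = (√3/4)·3.05² = (√3/4)·9.3025 ≈ 0.433013·9.3025 ≈ 4.0281

Height = 2.641, Area = 4.028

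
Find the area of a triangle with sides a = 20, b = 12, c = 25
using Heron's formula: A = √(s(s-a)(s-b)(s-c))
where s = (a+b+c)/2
s = (20 + 12 + 25)/2 = 57/2 = 28.5
s − a = 8.5, s − b = 16.5, s − c = 3.5
s(s−a)(s−b)(s−c) = 28.5·8.5·16.5·3.5 = 13989.9375
Area = √13989.9375 ≈ 118.279

s = 28.5, Area = 118.3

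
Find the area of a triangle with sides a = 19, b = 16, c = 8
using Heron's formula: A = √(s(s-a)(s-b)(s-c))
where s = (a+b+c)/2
s = (19 + 16 + 8)/2 = 43/2 = 21.5
s − a = 2.5, s − b = 5.5, s − c = 13.5
s(s−a)(s−b)(s−c) = 21.5·2.5·5.5·13.5 = 3990.9375
Area = √3990.9375 ≈ 63.1739

s = 21.5, Area = 63.17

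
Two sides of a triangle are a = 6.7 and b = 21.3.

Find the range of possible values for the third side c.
Triangle inequality: |a − b| < c < a + b
|a − b| = |6.7 − 21.3| = 14.6
a + b = 6.7 + 21.3 = 28

14.6 < c < 28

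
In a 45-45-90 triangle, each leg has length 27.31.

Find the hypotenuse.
In a 45-45-90 triangle the sides are in ratio 1 : 1 : √2, so hypotenuse = leg·√2.
Hypotenuse = 27.31·√2 ≈ 27.31·1.41421 ≈ 38.6222

Hypotenuse = 27.31√2 = 38.62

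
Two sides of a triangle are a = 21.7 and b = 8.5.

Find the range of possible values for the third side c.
Triangle inequality: |a − b| < c < a + b
|a − b| = |21.7 − 8.5| = 13.2
a + b = 21.7 + 8.5 = 30.2

13.2 < c < 30.2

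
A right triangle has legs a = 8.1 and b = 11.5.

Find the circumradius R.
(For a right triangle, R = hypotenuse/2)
Hypotenuse c = √(a² + b²) = √(65.61 + 132.25) = √197.86 ≈ 14.0663
R = c/2 ≈ 14.0663/2 ≈ 7.03314

R = 7.033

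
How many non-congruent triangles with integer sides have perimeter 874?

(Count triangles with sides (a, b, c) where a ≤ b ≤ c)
Let a ≤ b ≤ c with a + b + c = 874. The only binding inequality is a + b > c, i.e. 874 − c > c, so c < 874/2; and c ≥ 874/3 since c is the largest side.
So 292 ≤ c ≤ 436. For each c, b runs from ⌈(874 − c)/2⌉ up to c (then a = 874 − b − c satisfies 1 ≤ a ≤ b automatically), giving c − ⌈(874 − c)/2⌉ + 1 choices.
Summing over c: 2 + 3 + 5 + 6 + … + 216 + 218  (145 terms, c = 292, …, 436) = 15914
Check (closed form: nearest integer to p²/48 for even p, (p+3)²/48 for odd p): 874²/48 = 763876/48 ≈ 15914.08 → 15914

15914 triangles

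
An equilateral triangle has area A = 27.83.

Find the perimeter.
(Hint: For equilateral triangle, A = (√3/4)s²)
A = (√3/4)s²  ⇒  s² = 4A/√3 = 4·27.83/√3 = 111.32/1.73205 ≈ 64.2706
s ≈ √64.2706 ≈ 8.0169
Perimeter = 3s ≈ 3·8.0169 ≈ 24.0507

Perimeter = 24.05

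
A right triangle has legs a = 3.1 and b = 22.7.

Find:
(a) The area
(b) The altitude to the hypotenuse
(a) The legs are perpendicular, so Area = ½·a·b = ½·3.1·22.7 = ½·70.37 = 35.185
(b) Hypotenuse c = √(a² + b²) = √(9.61 + 515.29) = √524.9 ≈ 22.9107
    Area = ½·c·h_c  ⇒  h_c = 2·Area/c = 70.37/22.9107 ≈ 3.07149

Area = 35.185, h_c = 3.071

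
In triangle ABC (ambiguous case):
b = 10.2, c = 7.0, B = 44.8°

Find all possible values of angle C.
b/sin(B) = c/sin(C)  ⇒  sin(C) = c·sin(B)/b = 7.0·sin(44.8°)/10.2
sin(44.8°) ≈ 0.704634
sin(C) ≈ 7.0·0.704634/10.2 ≈ 4.93244/10.2 ≈ 0.483572
Candidate 1: C₁ = arcsin(0.483572) ≈ 28.919°  →  A = 180° − 44.8° − 28.919° ≈ 106.281° > 0, valid
Candidate 2: C₂ = 180° − C₁ ≈ 151.081°  →  A = 180° − 44.8° − 151.081° ≈ -15.881° ≤ 0, not a valid triangle

C = 28.92° (one solution)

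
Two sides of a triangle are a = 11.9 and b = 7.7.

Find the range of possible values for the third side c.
Triangle inequality: |a − b| < c < a + b
|a − b| = |11.9 − 7.7| = 4.2
a + b = 11.9 + 7.7 = 19.6

4.2 < c < 19.6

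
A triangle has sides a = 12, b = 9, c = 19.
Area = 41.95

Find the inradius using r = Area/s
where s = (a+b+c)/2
s = (12 + 9 + 19)/2 = 40/2 = 20
r = Area/s = 41.95/20 ≈ 2.0975

r = 2.098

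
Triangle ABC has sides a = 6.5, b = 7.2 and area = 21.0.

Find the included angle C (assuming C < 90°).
Area = ½·a·b·sin(C)  ⇒  sin(C) = 2·Area/(a·b) = 2·21.0/(6.5·7.2) = 42/46.8 ≈ 0.897436
C = arcsin(0.897436) ≈ 63.823° (taking the acute solution since C < 90°)

C = 63.82°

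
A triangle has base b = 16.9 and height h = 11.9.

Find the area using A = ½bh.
A = ½·b·h = ½·16.9·11.9 = ½·201.11 = 100.555

Area = 100.555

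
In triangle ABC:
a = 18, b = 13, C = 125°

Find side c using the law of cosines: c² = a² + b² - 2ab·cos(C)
c² = 18² + 13² − 2·18·13·cos(125°)
cos(125°) ≈ -0.573576
c² ≈ 324 + 169 − 468·(-0.573576) ≈ 493 + 268.434 ≈ 761.434
c ≈ √761.434 ≈ 27.5941

c = 27.59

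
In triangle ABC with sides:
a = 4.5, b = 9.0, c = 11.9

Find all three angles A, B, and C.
Law of cosines for each angle (a² = 20.25, b² = 81, c² = 141.61):
cos(A) = (b² + c² − a²)/(2bc) = (81 + 141.61 − 20.25)/(2·9.0·11.9) = 202.36/214.2 ≈ 0.944725  ⇒  A ≈ 19.1392°
cos(B) = (a² + c² − b²)/(2ac) = (20.25 + 141.61 − 81)/(2·4.5·11.9) = 80.86/107.1 ≈ 0.754995  ⇒  B ≈ 40.975°
cos(C) = (a² + b² − c²)/(2ab) = (20.25 + 81 − 141.61)/(2·4.5·9.0) = -40.36/81 ≈ -0.498272  ⇒  C ≈ 119.886°
Check: A + B + C ≈ 180°

A = 19.14°, B = 40.98°, C = 119.9°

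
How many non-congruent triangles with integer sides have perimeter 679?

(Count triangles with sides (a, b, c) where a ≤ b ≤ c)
Let a ≤ b ≤ c with a + b + c = 679. The only binding inequality is a + b > c, i.e. 679 − c > c, so c < 679/2; and c ≥ 679/3 since c is the largest side.
So 227 ≤ c ≤ 339. For each c, b runs from ⌈(679 − c)/2⌉ up to c (then a = 679 − b − c satisfies 1 ≤ a ≤ b automatically), giving c − ⌈(679 − c)/2⌉ + 1 choices.
Summing over c: 2 + 3 + 5 + 6 + … + 168 + 170  (113 terms, c = 227, …, 339) = 9690
Check (closed form: nearest integer to p²/48 for even p, (p+3)²/48 for odd p): (679+3)²/48 = 682²/48 = 465124/48 ≈ 9690.08 → 9690

9690 triangles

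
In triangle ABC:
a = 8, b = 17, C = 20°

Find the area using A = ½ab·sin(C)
A = ½·a·b·sin(C) = ½·8·17·sin(20°)
sin(20°) ≈ 0.34202
A ≈ ½·136·0.34202 = 68·0.34202 ≈ 23.2574

Area = 23.26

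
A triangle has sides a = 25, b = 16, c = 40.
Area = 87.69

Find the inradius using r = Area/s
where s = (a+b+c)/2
s = (25 + 16 + 40)/2 = 81/2 = 40.5
r = Area/s = 87.69/40.5 ≈ 2.16519

r = 2.165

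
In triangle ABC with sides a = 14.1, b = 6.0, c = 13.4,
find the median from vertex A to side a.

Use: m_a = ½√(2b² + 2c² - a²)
m_a = ½√(2·6.0² + 2·13.4² − 14.1²) = ½√(2·36 + 2·179.56 − 198.81) = ½√(72 + 359.12 − 198.81) = ½√232.31
√232.31 ≈ 15.2417, so m_a ≈ 7.62086

m_a = 7.621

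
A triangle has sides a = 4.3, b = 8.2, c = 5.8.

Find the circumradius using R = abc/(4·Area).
First find the area with Heron's formula.
s = (4.3 + 8.2 + 5.8)/2 = 9.15
Area = √(s(s−a)(s−b)(s−c)) = √(9.15·4.85·0.95·3.35) ≈ √141.231 ≈ 11.8841
abc = 4.3·8.2·5.8 = 204.508
R = abc/(4·Area) ≈ 204.508/(4·11.8841) = 204.508/47.5363 ≈ 4.30214

R = 4.302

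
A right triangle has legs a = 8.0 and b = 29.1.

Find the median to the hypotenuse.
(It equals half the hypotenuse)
Hypotenuse c = √(a² + b²) = √(64 + 846.81) = √910.81 ≈ 30.1796
Median to hypotenuse = c/2 ≈ 30.1796/2 ≈ 15.0898

Median = 15.09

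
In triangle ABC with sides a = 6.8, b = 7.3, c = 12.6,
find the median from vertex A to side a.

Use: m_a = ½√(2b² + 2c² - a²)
m_a = ½√(2·7.3² + 2·12.6² − 6.8²) = ½√(2·53.29 + 2·158.76 − 46.24) = ½√(106.58 + 317.52 − 46.24) = ½√377.86
√377.86 ≈ 19.4386, so m_a ≈ 9.71931

m_a = 9.719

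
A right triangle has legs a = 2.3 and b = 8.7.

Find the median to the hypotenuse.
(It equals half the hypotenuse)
Hypotenuse c = √(a² + b²) = √(5.29 + 75.69) = √80.98 ≈ 8.99889
Median to hypotenuse = c/2 ≈ 8.99889/2 ≈ 4.49944

Median = 4.499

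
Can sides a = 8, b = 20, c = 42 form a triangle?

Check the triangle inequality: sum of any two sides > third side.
a + b vs c: 8 + 20 = 28 ≤ 42  ✗
a + c vs b: 8 + 42 = 50 > 20  ✓
b + c vs a: 20 + 42 = 62 > 8  ✓

No: 8 + 20 = 28 is not > 42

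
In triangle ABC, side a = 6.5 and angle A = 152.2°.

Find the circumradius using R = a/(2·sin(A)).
R = a/(2·sin(A)) = 6.5/(2·sin(152.2°))
sin(152.2°) ≈ 0.466387
R ≈ 6.5/(2·0.466387) = 6.5/0.932773 ≈ 6.96847

R = 6.968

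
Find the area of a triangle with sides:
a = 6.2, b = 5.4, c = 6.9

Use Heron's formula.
s = (6.2 + 5.4 + 6.9)/2 = 18.5/2 = 9.25
s − a = 3.05, s − b = 3.85, s − c = 2.35
s(s−a)(s−b)(s−c) = 9.25·3.05·3.85·2.35 ≈ 255.253
Area = √255.253 ≈ 15.9766

Area = 15.98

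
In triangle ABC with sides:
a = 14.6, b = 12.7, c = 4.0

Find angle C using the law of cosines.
c² = a² + b² − 2ab·cos(C)  ⇒  cos(C) = (a² + b² − c²)/(2ab)
cos(C) = (14.6² + 12.7² − 4.0²)/(2·14.6·12.7) = (213.16 + 161.29 − 16)/370.84 = 358.45/370.84 ≈ 0.966589
C = arccos(0.966589) ≈ 14.8524°

C = 14.85°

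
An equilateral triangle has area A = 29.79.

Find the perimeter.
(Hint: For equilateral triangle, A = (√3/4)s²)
A = (√3/4)s²  ⇒  s² = 4A/√3 = 4·29.79/√3 = 119.16/1.73205 ≈ 68.7971
s ≈ √68.7971 ≈ 8.2944
Perimeter = 3s ≈ 3·8.2944 ≈ 24.8832

Perimeter = 24.88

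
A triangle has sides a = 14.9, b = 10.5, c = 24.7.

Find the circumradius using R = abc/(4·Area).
First find the area with Heron's formula.
s = (14.9 + 10.5 + 24.7)/2 = 25.05
Area = √(s(s−a)(s−b)(s−c)) = √(25.05·10.15·14.55·0.35) ≈ √1294.81 ≈ 35.9834
abc = 14.9·10.5·24.7 = 3864.315
R = abc/(4·Area) ≈ 3864.315/(4·35.9834) = 3864.315/143.934 ≈ 26.8479

R = 26.85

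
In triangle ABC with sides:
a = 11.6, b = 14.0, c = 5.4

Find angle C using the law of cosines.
c² = a² + b² − 2ab·cos(C)  ⇒  cos(C) = (a² + b² − c²)/(2ab)
cos(C) = (11.6² + 14.0² − 5.4²)/(2·11.6·14.0) = (134.56 + 196 − 29.16)/324.8 = 301.4/324.8 ≈ 0.927956
C = arccos(0.927956) ≈ 21.8816°

C = 21.88°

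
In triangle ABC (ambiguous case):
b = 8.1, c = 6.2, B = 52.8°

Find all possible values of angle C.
b/sin(B) = c/sin(C)  ⇒  sin(C) = c·sin(B)/b = 6.2·sin(52.8°)/8.1
sin(52.8°) ≈ 0.79653
sin(C) ≈ 6.2·0.79653/8.1 ≈ 4.93849/8.1 ≈ 0.60969
Candidate 1: C₁ = arcsin(0.60969) ≈ 37.5671°  →  A = 180° − 52.8° − 37.5671° ≈ 89.6329° > 0, valid
Candidate 2: C₂ = 180° − C₁ ≈ 142.433°  →  A = 180° − 52.8° − 142.433° ≈ -15.2329° ≤ 0, not a valid triangle

C = 37.57° (one solution)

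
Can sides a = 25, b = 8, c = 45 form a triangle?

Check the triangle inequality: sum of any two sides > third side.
a + b vs c: 25 + 8 = 33 ≤ 45  ✗
a + c vs b: 25 + 45 = 70 > 8  ✓
b + c vs a: 8 + 45 = 53 > 25  ✓

No: 25 + 8 = 33 is not > 45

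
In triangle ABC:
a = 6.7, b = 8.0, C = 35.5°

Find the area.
Two sides and the included angle (SAS): A = ½·a·b·sin(C) = ½·6.7·8.0·sin(35.5°)
sin(35.5°) ≈ 0.580703
A ≈ ½·53.6·0.580703 = 26.8·0.580703 ≈ 15.5628

Area = 15.56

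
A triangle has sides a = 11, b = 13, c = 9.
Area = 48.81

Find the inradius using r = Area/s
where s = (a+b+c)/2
s = (11 + 13 + 9)/2 = 33/2 = 16.5
r = Area/s = 48.81/16.5 ≈ 2.95818

r = 2.958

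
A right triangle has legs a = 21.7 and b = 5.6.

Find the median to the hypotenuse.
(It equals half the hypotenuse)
Hypotenuse c = √(a² + b²) = √(470.89 + 31.36) = √502.25 ≈ 22.4109
Median to hypotenuse = c/2 ≈ 22.4109/2 ≈ 11.2055

Median = 11.21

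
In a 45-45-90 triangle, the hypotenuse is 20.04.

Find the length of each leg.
In a 45-45-90 triangle hypotenuse = leg·√2, so leg = hypotenuse/√2.
Leg = 20.04/√2 ≈ 20.04/1.41421 ≈ 14.1704

Each leg = 14.17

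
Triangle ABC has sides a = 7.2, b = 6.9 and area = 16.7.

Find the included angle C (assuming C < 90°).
Area = ½·a·b·sin(C)  ⇒  sin(C) = 2·Area/(a·b) = 2·16.7/(7.2·6.9) = 33.4/49.68 ≈ 0.672303
C = arcsin(0.672303) ≈ 42.245° (taking the acute solution since C < 90°)

C = 42.25°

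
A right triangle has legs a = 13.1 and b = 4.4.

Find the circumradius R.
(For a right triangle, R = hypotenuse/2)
Hypotenuse c = √(a² + b²) = √(171.61 + 19.36) = √190.97 ≈ 13.8192
R = c/2 ≈ 13.8192/2 ≈ 6.90959

R = 6.91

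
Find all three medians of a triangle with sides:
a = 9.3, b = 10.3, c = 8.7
Median formula: m_a = ½√(2b² + 2c² − a²) (and cyclically). a² = 86.49, b² = 106.09, c² = 75.69.
m_a = ½√(2·106.09 + 2·75.69 − 86.49) = ½√277.07 ≈ ½·16.6454 ≈ 8.32271
m_b = ½√(2·86.49 + 2·75.69 − 106.09) = ½√218.27 ≈ ½·14.774 ≈ 7.38698
m_c = ½√(2·86.49 + 2·106.09 − 75.69) = ½√309.47 ≈ ½·17.5918 ≈ 8.79588

m_a = 8.323, m_b = 7.387, m_c = 8.796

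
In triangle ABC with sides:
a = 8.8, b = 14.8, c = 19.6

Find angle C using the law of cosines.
c² = a² + b² − 2ab·cos(C)  ⇒  cos(C) = (a² + b² − c²)/(2ab)
cos(C) = (8.8² + 14.8² − 19.6²)/(2·8.8·14.8) = (77.44 + 219.04 − 384.16)/260.48 = -87.68/260.48 ≈ -0.336609
C = arccos(-0.336609) ≈ 109.67°

C = 109.7°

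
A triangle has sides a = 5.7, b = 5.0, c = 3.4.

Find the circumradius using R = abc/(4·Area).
First find the area with Heron's formula.
s = (5.7 + 5.0 + 3.4)/2 = 7.05
Area = √(s(s−a)(s−b)(s−c)) = √(7.05·1.35·2.05·3.65) ≈ √71.2147 ≈ 8.43888
abc = 5.7·5.0·3.4 = 96.9
R = abc/(4·Area) ≈ 96.9/(4·8.43888) = 96.9/33.7555 ≈ 2.87064

R = 2.871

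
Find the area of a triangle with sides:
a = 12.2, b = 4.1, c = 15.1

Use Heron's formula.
s = (12.2 + 4.1 + 15.1)/2 = 31.4/2 = 15.7
s − a = 3.5, s − b = 11.6, s − c = 0.6
s(s−a)(s−b)(s−c) = 15.7·3.5·11.6·0.6 ≈ 382.452
Area = √382.452 ≈ 19.5564

Area = 19.56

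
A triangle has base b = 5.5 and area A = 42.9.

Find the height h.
A = ½·b·h  ⇒  h = 2A/b = 2·42.9/5.5 = 85.8/5.5 ≈ 15.6

h = 15.6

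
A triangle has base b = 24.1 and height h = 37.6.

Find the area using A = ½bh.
A = ½·b·h = ½·24.1·37.6 = ½·906.16 = 453.08

Area = 453.08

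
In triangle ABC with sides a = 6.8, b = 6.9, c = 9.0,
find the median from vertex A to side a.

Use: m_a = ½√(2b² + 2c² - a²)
m_a = ½√(2·6.9² + 2·9.0² − 6.8²) = ½√(2·47.61 + 2·81 − 46.24) = ½√(95.22 + 162 − 46.24) = ½√210.98
√210.98 ≈ 14.5252, so m_a ≈ 7.26258

m_a = 7.263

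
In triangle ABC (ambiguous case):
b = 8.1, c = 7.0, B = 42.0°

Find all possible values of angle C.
b/sin(B) = c/sin(C)  ⇒  sin(C) = c·sin(B)/b = 7.0·sin(42.0°)/8.1
sin(42.0°) ≈ 0.669131
sin(C) ≈ 7.0·0.669131/8.1 ≈ 4.68391/8.1 ≈ 0.578261
Candidate 1: C₁ = arcsin(0.578261) ≈ 35.3283°  →  A = 180° − 42.0° − 35.3283° ≈ 102.672° > 0, valid
Candidate 2: C₂ = 180° − C₁ ≈ 144.672°  →  A = 180° − 42.0° − 144.672° ≈ -6.6717° ≤ 0, not a valid triangle

C = 35.33° (one solution)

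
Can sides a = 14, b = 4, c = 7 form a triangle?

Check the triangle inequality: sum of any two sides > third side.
a + b vs c: 14 + 4 = 18 > 7  ✓
a + c vs b: 14 + 7 = 21 > 4  ✓
b + c vs a: 4 + 7 = 11 ≤ 14  ✗

No: 4 + 7 = 11 is not > 14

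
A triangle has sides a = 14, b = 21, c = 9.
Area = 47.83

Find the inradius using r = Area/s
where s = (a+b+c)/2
s = (14 + 21 + 9)/2 = 44/2 = 22
r = Area/s = 47.83/22 ≈ 2.17409

r = 2.174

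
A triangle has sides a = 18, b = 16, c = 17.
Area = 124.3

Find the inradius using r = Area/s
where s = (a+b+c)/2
s = (18 + 16 + 17)/2 = 51/2 = 25.5
r = Area/s = 124.3/25.5 ≈ 4.87451

r = 4.875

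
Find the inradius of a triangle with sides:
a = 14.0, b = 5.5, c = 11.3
r = Area/s where s is the semi-perimeter.
s = (14.0 + 5.5 + 11.3)/2 = 30.8/2 = 15.4
Area = √(s(s−a)(s−b)(s−c)) = √(15.4·1.4·9.9·4.1) ≈ √875.12 ≈ 29.5824
r ≈ 29.5824/15.4 ≈ 1.92094

r = 1.921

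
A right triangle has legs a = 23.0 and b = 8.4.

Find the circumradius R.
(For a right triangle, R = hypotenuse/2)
Hypotenuse c = √(a² + b²) = √(529 + 70.56) = √599.56 ≈ 24.4859
R = c/2 ≈ 24.4859/2 ≈ 12.243

R = 12.24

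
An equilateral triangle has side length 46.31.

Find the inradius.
r = Area/s with s the semi-perimeter.
Area = (√3/4)·46.31² = (√3/4)·2144.6161 ≈ 0.433013·2144.6161 ≈ 928.646
s = 3·46.31/2 = 69.465
r ≈ 928.646/69.465 ≈ 13.3685
(Equivalently r = side/(2√3) = 46.31/3.4641 ≈ 13.3685.)

r = 13.37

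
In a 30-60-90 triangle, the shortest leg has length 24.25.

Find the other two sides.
In a 30-60-90 triangle the sides are in ratio 1 : √3 : 2 (short leg : long leg : hypotenuse).
Long leg = 24.25·√3 ≈ 24.25·1.73205 ≈ 42.0022
Hypotenuse = 2·24.25 = 48.5

Long leg = 24.25√3 = 42, Hypotenuse = 48.5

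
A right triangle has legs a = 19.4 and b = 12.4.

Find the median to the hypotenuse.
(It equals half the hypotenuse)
Hypotenuse c = √(a² + b²) = √(376.36 + 153.76) = √530.12 ≈ 23.0243
Median to hypotenuse = c/2 ≈ 23.0243/2 ≈ 11.5122

Median = 11.51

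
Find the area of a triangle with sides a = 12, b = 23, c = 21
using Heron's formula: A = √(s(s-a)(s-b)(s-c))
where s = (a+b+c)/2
s = (12 + 23 + 21)/2 = 56/2 = 28
s − a = 16, s − b = 5, s − c = 7
s(s−a)(s−b)(s−c) = 28·16·5·7 = 15680
Area = √15680 ≈ 125.22

s = 28.0, Area = 125.2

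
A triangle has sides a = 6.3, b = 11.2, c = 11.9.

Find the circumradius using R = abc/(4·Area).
First find the area with Heron's formula.
s = (6.3 + 11.2 + 11.9)/2 = 14.7
Area = √(s(s−a)(s−b)(s−c)) = √(14.7·8.4·3.5·2.8) ≈ √1210.1 ≈ 34.7865
abc = 6.3·11.2·11.9 = 839.664
R = abc/(4·Area) ≈ 839.664/(4·34.7865) = 839.664/139.146 ≈ 6.0344

R = 6.034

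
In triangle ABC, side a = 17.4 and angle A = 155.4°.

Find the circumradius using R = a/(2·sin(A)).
R = a/(2·sin(A)) = 17.4/(2·sin(155.4°))
sin(155.4°) ≈ 0.416281
R ≈ 17.4/(2·0.416281) = 17.4/0.832562 ≈ 20.8994

R = 20.9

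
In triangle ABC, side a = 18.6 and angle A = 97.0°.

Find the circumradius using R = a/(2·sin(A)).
R = a/(2·sin(A)) = 18.6/(2·sin(97.0°))
sin(97.0°) ≈ 0.992546
R ≈ 18.6/(2·0.992546) = 18.6/1.98509 ≈ 9.36984

R = 9.37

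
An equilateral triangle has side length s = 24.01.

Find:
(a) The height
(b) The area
(a) The height splits the triangle into two 30-60-90 halves: h = s·√3/2 = 24.01·1.73205/2 ≈ 41.5865/2 ≈ 20.7933
(b) Area = (√3/4)·s² = (√3/4)·24.01² = (√3/4)·576.4801 ≈ 0.433013·576.4801 ≈ 249.623

Height = 20.79, Area = 249.6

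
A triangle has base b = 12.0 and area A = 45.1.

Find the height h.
A = ½·b·h  ⇒  h = 2A/b = 2·45.1/12.0 = 90.2/12.0 ≈ 7.51667

h = 7.517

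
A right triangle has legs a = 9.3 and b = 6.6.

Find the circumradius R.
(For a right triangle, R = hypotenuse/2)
Hypotenuse c = √(a² + b²) = √(86.49 + 43.56) = √130.05 ≈ 11.4039
R = c/2 ≈ 11.4039/2 ≈ 5.70197

R = 5.702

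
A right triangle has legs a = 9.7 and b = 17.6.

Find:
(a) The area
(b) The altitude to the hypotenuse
(a) The legs are perpendicular, so Area = ½·a·b = ½·9.7·17.6 = ½·170.72 = 85.36
(b) Hypotenuse c = √(a² + b²) = √(94.09 + 309.76) = √403.85 ≈ 20.096
    Area = ½·c·h_c  ⇒  h_c = 2·Area/c = 170.72/20.096 ≈ 8.49521

Area = 85.36, h_c = 8.495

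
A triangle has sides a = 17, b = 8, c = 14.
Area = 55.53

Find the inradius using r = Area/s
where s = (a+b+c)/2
s = (17 + 8 + 14)/2 = 39/2 = 19.5
r = Area/s = 55.53/19.5 ≈ 2.84769

r = 2.848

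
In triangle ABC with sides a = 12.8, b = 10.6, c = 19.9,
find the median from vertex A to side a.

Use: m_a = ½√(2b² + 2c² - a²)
m_a = ½√(2·10.6² + 2·19.9² − 12.8²) = ½√(2·112.36 + 2·396.01 − 163.84) = ½√(224.72 + 792.02 − 163.84) = ½√852.9
√852.9 ≈ 29.2045, so m_a ≈ 14.6022

m_a = 14.6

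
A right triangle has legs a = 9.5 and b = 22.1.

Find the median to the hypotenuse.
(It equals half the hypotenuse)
Hypotenuse c = √(a² + b²) = √(90.25 + 488.41) = √578.66 ≈ 24.0554
Median to hypotenuse = c/2 ≈ 24.0554/2 ≈ 12.0277

Median = 12.03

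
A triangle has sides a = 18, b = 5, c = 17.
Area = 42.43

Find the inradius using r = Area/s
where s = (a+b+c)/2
s = (18 + 5 + 17)/2 = 40/2 = 20
r = Area/s = 42.43/20 ≈ 2.1215

r = 2.122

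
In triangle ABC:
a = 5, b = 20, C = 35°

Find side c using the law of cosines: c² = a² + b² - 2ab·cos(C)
c² = 5² + 20² − 2·5·20·cos(35°)
cos(35°) ≈ 0.819152
c² ≈ 25 + 400 − 200·(0.819152) ≈ 425 − 163.83 ≈ 261.17
c ≈ √261.17 ≈ 16.1607

c = 16.16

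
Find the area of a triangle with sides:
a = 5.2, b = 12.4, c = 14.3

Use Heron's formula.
s = (5.2 + 12.4 + 14.3)/2 = 31.9/2 = 15.95
s − a = 10.75, s − b = 3.55, s − c = 1.65
s(s−a)(s−b)(s−c) = 15.95·10.75·3.55·1.65 ≈ 1004.34
Area = √1004.34 ≈ 31.6913

Area = 31.69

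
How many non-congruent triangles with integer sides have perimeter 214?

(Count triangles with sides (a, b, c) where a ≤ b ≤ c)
Let a ≤ b ≤ c with a + b + c = 214. The only binding inequality is a + b > c, i.e. 214 − c > c, so c < 214/2; and c ≥ 214/3 since c is the largest side.
So 72 ≤ c ≤ 106. For each c, b runs from ⌈(214 − c)/2⌉ up to c (then a = 214 − b − c satisfies 1 ≤ a ≤ b automatically), giving c − ⌈(214 − c)/2⌉ + 1 choices.
Summing over c: 2 + 3 + 5 + 6 + … + 51 + 53  (35 terms, c = 72, …, 106) = 954
Check (closed form: nearest integer to p²/48 for even p, (p+3)²/48 for odd p): 214²/48 = 45796/48 ≈ 954.08 → 954

954 triangles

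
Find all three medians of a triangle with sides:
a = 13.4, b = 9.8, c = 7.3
Median formula: m_a = ½√(2b² + 2c² − a²) (and cyclically). a² = 179.56, b² = 96.04, c² = 53.29.
m_a = ½√(2·96.04 + 2·53.29 − 179.56) = ½√119.1 ≈ ½·10.9133 ≈ 5.45665
m_b = ½√(2·179.56 + 2·53.29 − 96.04) = ½√369.66 ≈ ½·19.2265 ≈ 9.61327
m_c = ½√(2·179.56 + 2·96.04 − 53.29) = ½√497.91 ≈ ½·22.3139 ≈ 11.1569

m_a = 5.457, m_b = 9.613, m_c = 11.16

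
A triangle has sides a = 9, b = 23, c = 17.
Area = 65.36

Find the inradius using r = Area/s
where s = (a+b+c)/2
s = (9 + 23 + 17)/2 = 49/2 = 24.5
r = Area/s = 65.36/24.5 ≈ 2.66776

r = 2.668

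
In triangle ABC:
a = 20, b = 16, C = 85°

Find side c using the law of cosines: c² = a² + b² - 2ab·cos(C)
c² = 20² + 16² − 2·20·16·cos(85°)
cos(85°) ≈ 0.0871557
c² ≈ 400 + 256 − 640·(0.0871557) ≈ 656 − 55.7797 ≈ 600.22
c ≈ √600.22 ≈ 24.4994

c = 24.5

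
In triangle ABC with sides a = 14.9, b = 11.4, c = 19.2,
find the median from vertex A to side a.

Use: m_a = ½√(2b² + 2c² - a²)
m_a = ½√(2·11.4² + 2·19.2² − 14.9²) = ½√(2·129.96 + 2·368.64 − 222.01) = ½√(259.92 + 737.28 − 222.01) = ½√775.19
√775.19 ≈ 27.8422, so m_a ≈ 13.9211

m_a = 13.92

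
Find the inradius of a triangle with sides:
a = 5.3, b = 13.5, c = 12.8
r = Area/s where s is the semi-perimeter.
s = (5.3 + 13.5 + 12.8)/2 = 31.6/2 = 15.8
Area = √(s(s−a)(s−b)(s−c)) = √(15.8·10.5·2.3·3) ≈ √1144.71 ≈ 33.8336
r ≈ 33.8336/15.8 ≈ 2.14136

r = 2.141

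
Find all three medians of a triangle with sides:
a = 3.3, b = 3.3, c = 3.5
Median formula: m_a = ½√(2b² + 2c² − a²) (and cyclically). a² = 10.89, b² = 10.89, c² = 12.25.
m_a = ½√(2·10.89 + 2·12.25 − 10.89) = ½√35.39 ≈ ½·5.94895 ≈ 2.97447
m_b = ½√(2·10.89 + 2·12.25 − 10.89) = ½√35.39 ≈ ½·5.94895 ≈ 2.97447
m_c = ½√(2·10.89 + 2·10.89 − 12.25) = ½√31.31 ≈ ½·5.59553 ≈ 2.79777

m_a = 2.974, m_b = 2.974, m_c = 2.798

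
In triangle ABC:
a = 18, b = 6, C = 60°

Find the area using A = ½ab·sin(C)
A = ½·a·b·sin(C) = ½·18·6·sin(60°)
sin(60°) ≈ 0.866025
A ≈ ½·108·0.866025 = 54·0.866025 ≈ 46.7654

Area = 46.77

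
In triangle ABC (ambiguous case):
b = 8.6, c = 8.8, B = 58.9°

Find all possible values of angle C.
b/sin(B) = c/sin(C)  ⇒  sin(C) = c·sin(B)/b = 8.8·sin(58.9°)/8.6
sin(58.9°) ≈ 0.856267
sin(C) ≈ 8.8·0.856267/8.6 ≈ 7.53515/8.6 ≈ 0.87618
Candidate 1: C₁ = arcsin(0.87618) ≈ 61.185°  →  A = 180° − 58.9° − 61.185° ≈ 59.915° > 0, valid
Candidate 2: C₂ = 180° − C₁ ≈ 118.815°  →  A = 180° − 58.9° − 118.815° ≈ 2.28497° > 0, valid

C = 61.18° or C = 118.8° (two solutions)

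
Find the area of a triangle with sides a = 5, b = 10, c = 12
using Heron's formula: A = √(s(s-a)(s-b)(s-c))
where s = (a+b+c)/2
s = (5 + 10 + 12)/2 = 27/2 = 13.5
s − a = 8.5, s − b = 3.5, s − c = 1.5
s(s−a)(s−b)(s−c) = 13.5·8.5·3.5·1.5 = 602.4375
Area = √602.4375 ≈ 24.5446

s = 13.5, Area = 24.54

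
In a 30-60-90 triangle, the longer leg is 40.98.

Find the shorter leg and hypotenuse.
In a 30-60-90 triangle the sides are in ratio 1 : √3 : 2, so short leg = long leg/√3 and hypotenuse = 2·(short leg).
Short leg = 40.98/√3 ≈ 40.98/1.73205 ≈ 23.6598
Hypotenuse = 2·23.6598 ≈ 47.3196

Short leg = 23.66, Hypotenuse = 47.32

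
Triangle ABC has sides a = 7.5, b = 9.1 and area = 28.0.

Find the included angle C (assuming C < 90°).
Area = ½·a·b·sin(C)  ⇒  sin(C) = 2·Area/(a·b) = 2·28.0/(7.5·9.1) = 56/68.25 ≈ 0.820513
C = arcsin(0.820513) ≈ 55.1362° (taking the acute solution since C < 90°)

C = 55.14°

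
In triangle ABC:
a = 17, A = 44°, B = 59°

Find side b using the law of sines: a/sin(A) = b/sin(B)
a/sin(A) = b/sin(B)  ⇒  b = a·sin(B)/sin(A) = 17·sin(59°)/sin(44°)
sin(59°) ≈ 0.857167, sin(44°) ≈ 0.694658
b ≈ 17·0.857167/0.694658 ≈ 14.5718/0.694658 ≈ 20.977

b = 20.98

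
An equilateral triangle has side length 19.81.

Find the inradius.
r = Area/s with s the semi-perimeter.
Area = (√3/4)·19.81² = (√3/4)·392.4361 ≈ 0.433013·392.4361 ≈ 169.93
s = 3·19.81/2 = 29.715
r ≈ 169.93/29.715 ≈ 5.71865
(Equivalently r = side/(2√3) = 19.81/3.4641 ≈ 5.71865.)

r = 5.719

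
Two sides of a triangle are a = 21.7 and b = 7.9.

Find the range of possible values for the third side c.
Triangle inequality: |a − b| < c < a + b
|a − b| = |21.7 − 7.9| = 13.8
a + b = 21.7 + 7.9 = 29.6

13.8 < c < 29.6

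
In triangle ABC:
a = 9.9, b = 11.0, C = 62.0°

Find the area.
Two sides and the included angle (SAS): A = ½·a·b·sin(C) = ½·9.9·11.0·sin(62.0°)
sin(62.0°) ≈ 0.882948
A ≈ ½·108.9·0.882948 = 54.45·0.882948 ≈ 48.0765

Area = 48.08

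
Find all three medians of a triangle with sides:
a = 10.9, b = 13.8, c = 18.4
Median formula: m_a = ½√(2b² + 2c² − a²) (and cyclically). a² = 118.81, b² = 190.44, c² = 338.56.
m_a = ½√(2·190.44 + 2·338.56 − 118.81) = ½√939.19 ≈ ½·30.6462 ≈ 15.3231
m_b = ½√(2·118.81 + 2·338.56 − 190.44) = ½√724.3 ≈ ½·26.9128 ≈ 13.4564
m_c = ½√(2·118.81 + 2·190.44 − 338.56) = ½√279.94 ≈ ½·16.7314 ≈ 8.3657

m_a = 15.32, m_b = 13.46, m_c = 8.366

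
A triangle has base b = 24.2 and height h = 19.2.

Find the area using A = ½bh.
A = ½·b·h = ½·24.2·19.2 = ½·464.64 = 232.32

Area = 232.32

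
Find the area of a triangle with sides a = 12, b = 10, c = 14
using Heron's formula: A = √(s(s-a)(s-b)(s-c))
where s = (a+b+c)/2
s = (12 + 10 + 14)/2 = 36/2 = 18
s − a = 6, s − b = 8, s − c = 4
s(s−a)(s−b)(s−c) = 18·6·8·4 = 3456
Area = √3456 ≈ 58.7878

s = 18.0, Area = 58.79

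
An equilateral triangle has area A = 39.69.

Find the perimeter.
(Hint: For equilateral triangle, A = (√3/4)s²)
A = (√3/4)s²  ⇒  s² = 4A/√3 = 4·39.69/√3 = 158.76/1.73205 ≈ 91.6601
s ≈ √91.6601 ≈ 9.57393
Perimeter = 3s ≈ 3·9.57393 ≈ 28.7218

Perimeter = 28.72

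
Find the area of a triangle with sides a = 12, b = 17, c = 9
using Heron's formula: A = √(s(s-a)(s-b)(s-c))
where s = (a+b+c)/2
s = (12 + 17 + 9)/2 = 38/2 = 19
s − a = 7, s − b = 2, s − c = 10
s(s−a)(s−b)(s−c) = 19·7·2·10 = 2660
Area = √2660 ≈ 51.5752

s = 19.0, Area = 51.58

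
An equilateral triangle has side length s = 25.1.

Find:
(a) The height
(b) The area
(a) The height splits the triangle into two 30-60-90 halves: h = s·√3/2 = 25.1·1.73205/2 ≈ 43.4745/2 ≈ 21.7372
(b) Area = (√3/4)·s² = (√3/4)·25.1² = (√3/4)·630.01 ≈ 0.433013·630.01 ≈ 272.802

Height = 21.74, Area = 272.8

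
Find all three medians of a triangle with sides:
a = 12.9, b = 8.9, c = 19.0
Median formula: m_a = ½√(2b² + 2c² − a²) (and cyclically). a² = 166.41, b² = 79.21, c² = 361.
m_a = ½√(2·79.21 + 2·361 − 166.41) = ½√714.01 ≈ ½·26.721 ≈ 13.3605
m_b = ½√(2·166.41 + 2·361 − 79.21) = ½√975.61 ≈ ½·31.2348 ≈ 15.6174
m_c = ½√(2·166.41 + 2·79.21 − 361) = ½√130.24 ≈ ½·11.4123 ≈ 5.70614

m_a = 13.36, m_b = 15.62, m_c = 5.706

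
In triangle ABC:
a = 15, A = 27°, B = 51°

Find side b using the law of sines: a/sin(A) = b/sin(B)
a/sin(A) = b/sin(B)  ⇒  b = a·sin(B)/sin(A) = 15·sin(51°)/sin(27°)
sin(51°) ≈ 0.777146, sin(27°) ≈ 0.45399
b ≈ 15·0.777146/0.45399 ≈ 11.6572/0.45399 ≈ 25.6772

b = 25.68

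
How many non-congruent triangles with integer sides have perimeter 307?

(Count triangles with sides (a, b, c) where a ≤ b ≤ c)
Let a ≤ b ≤ c with a + b + c = 307. The only binding inequality is a + b > c, i.e. 307 − c > c, so c < 307/2; and c ≥ 307/3 since c is the largest side.
So 103 ≤ c ≤ 153. For each c, b runs from ⌈(307 − c)/2⌉ up to c (then a = 307 − b − c satisfies 1 ≤ a ≤ b automatically), giving c − ⌈(307 − c)/2⌉ + 1 choices.
Summing over c: 2 + 3 + 5 + 6 + … + 75 + 77  (51 terms, c = 103, …, 153) = 2002
Check (closed form: nearest integer to p²/48 for even p, (p+3)²/48 for odd p): (307+3)²/48 = 310²/48 = 96100/48 ≈ 2002.08 → 2002

2002 triangles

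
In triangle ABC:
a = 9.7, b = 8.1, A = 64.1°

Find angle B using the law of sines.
a/sin(A) = b/sin(B)  ⇒  sin(B) = b·sin(A)/a = 8.1·sin(64.1°)/9.7
sin(64.1°) ≈ 0.899558
sin(B) ≈ 8.1·0.899558/9.7 ≈ 7.28642/9.7 ≈ 0.751177
B = arcsin(0.751177) ≈ 48.6924°
(Since b ≤ a we need B ≤ A, so the obtuse alternative 180° − 48.6924° ≈ 131.308° is rejected.)

B = 48.69°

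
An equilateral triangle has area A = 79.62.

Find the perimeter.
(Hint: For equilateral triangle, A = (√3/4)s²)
A = (√3/4)s²  ⇒  s² = 4A/√3 = 4·79.62/√3 = 318.48/1.73205 ≈ 183.875
s ≈ √183.875 ≈ 13.56
Perimeter = 3s ≈ 3·13.56 ≈ 40.6801

Perimeter = 40.68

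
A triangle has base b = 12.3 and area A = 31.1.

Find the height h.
A = ½·b·h  ⇒  h = 2A/b = 2·31.1/12.3 = 62.2/12.3 ≈ 5.05691

h = 5.057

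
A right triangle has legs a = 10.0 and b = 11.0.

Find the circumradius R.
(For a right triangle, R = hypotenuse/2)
Hypotenuse c = √(a² + b²) = √(100 + 121) = √221 ≈ 14.8661
R = c/2 ≈ 14.8661/2 ≈ 7.43303

R = 7.433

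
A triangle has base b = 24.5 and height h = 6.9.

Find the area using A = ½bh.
A = ½·b·h = ½·24.5·6.9 = ½·169.05 = 84.525

Area = 84.525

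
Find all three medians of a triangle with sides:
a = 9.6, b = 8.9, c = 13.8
Median formula: m_a = ½√(2b² + 2c² − a²) (and cyclically). a² = 92.16, b² = 79.21, c² = 190.44.
m_a = ½√(2·79.21 + 2·190.44 − 92.16) = ½√447.14 ≈ ½·21.1457 ≈ 10.5728
m_b = ½√(2·92.16 + 2·190.44 − 79.21) = ½√485.99 ≈ ½·22.0452 ≈ 11.0226
m_c = ½√(2·92.16 + 2·79.21 − 190.44) = ½√152.3 ≈ ½·12.341 ≈ 6.17049

m_a = 10.57, m_b = 11.02, m_c = 6.17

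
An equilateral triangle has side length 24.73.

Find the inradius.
r = Area/s with s the semi-perimeter.
Area = (√3/4)·24.73² = (√3/4)·611.5729 ≈ 0.433013·611.5729 ≈ 264.819
s = 3·24.73/2 = 37.095
r ≈ 264.819/37.095 ≈ 7.13894
(Equivalently r = side/(2√3) = 24.73/3.4641 ≈ 7.13894.)

r = 7.139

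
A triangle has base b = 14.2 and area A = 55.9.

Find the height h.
A = ½·b·h  ⇒  h = 2A/b = 2·55.9/14.2 = 111.8/14.2 ≈ 7.87324

h = 7.873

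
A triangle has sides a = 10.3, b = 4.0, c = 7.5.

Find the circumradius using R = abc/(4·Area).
First find the area with Heron's formula.
s = (10.3 + 4.0 + 7.5)/2 = 10.9
Area = √(s(s−a)(s−b)(s−c)) = √(10.9·0.6·6.9·3.4) ≈ √153.428 ≈ 12.3866
abc = 10.3·4.0·7.5 = 309
R = abc/(4·Area) ≈ 309/(4·12.3866) = 309/49.5465 ≈ 6.23657

R = 6.237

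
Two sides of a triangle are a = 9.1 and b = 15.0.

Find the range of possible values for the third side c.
Triangle inequality: |a − b| < c < a + b
|a − b| = |9.1 − 15.0| = 5.9
a + b = 9.1 + 15.0 = 24.1

5.9 < c < 24.1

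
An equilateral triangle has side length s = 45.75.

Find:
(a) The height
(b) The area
(a) The height splits the triangle into two 30-60-90 halves: h = s·√3/2 = 45.75·1.73205/2 ≈ 79.2413/2 ≈ 39.6207
(b) Area = (√3/4)·s² = (√3/4)·45.75² = (√3/4)·2093.0625 ≈ 0.433013·2093.0625 ≈ 906.323

Height = 39.62, Area = 906.3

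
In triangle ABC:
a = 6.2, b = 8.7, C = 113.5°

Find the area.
Two sides and the included angle (SAS): A = ½·a·b·sin(C) = ½·6.2·8.7·sin(113.5°)
sin(113.5°) ≈ 0.91706
A ≈ ½·53.94·0.91706 = 26.97·0.91706 ≈ 24.7331

Area = 24.73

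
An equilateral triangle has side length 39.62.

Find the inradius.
r = Area/s with s the semi-perimeter.
Area = (√3/4)·39.62² = (√3/4)·1569.7444 ≈ 0.433013·1569.7444 ≈ 679.719
s = 3·39.62/2 = 59.43
r ≈ 679.719/59.43 ≈ 11.4373
(Equivalently r = side/(2√3) = 39.62/3.4641 ≈ 11.4373.)

r = 11.44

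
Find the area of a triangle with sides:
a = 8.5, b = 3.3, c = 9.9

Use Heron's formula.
s = (8.5 + 3.3 + 9.9)/2 = 21.7/2 = 10.85
s − a = 2.35, s − b = 7.55, s − c = 0.95
s(s−a)(s−b)(s−c) = 10.85·2.35·7.55·0.95 ≈ 182.881
Area = √182.881 ≈ 13.5233

Area = 13.52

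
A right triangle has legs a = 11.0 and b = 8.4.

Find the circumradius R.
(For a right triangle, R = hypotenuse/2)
Hypotenuse c = √(a² + b²) = √(121 + 70.56) = √191.56 ≈ 13.8405
R = c/2 ≈ 13.8405/2 ≈ 6.92026

R = 6.92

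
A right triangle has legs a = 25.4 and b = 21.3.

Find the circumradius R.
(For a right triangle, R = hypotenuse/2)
Hypotenuse c = √(a² + b²) = √(645.16 + 453.69) = √1098.85 ≈ 33.1489
R = c/2 ≈ 33.1489/2 ≈ 16.5745

R = 16.57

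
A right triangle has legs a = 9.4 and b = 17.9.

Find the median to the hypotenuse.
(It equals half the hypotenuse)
Hypotenuse c = √(a² + b²) = √(88.36 + 320.41) = √408.77 ≈ 20.2181
Median to hypotenuse = c/2 ≈ 20.2181/2 ≈ 10.109

Median = 10.11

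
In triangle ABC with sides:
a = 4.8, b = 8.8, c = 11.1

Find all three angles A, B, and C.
Law of cosines for each angle (a² = 23.04, b² = 77.44, c² = 123.21):
cos(A) = (b² + c² − a²)/(2bc) = (77.44 + 123.21 − 23.04)/(2·8.8·11.1) = 177.61/195.36 ≈ 0.909142  ⇒  A ≈ 24.6129°
cos(B) = (a² + c² − b²)/(2ac) = (23.04 + 123.21 − 77.44)/(2·4.8·11.1) = 68.81/106.56 ≈ 0.645739  ⇒  B ≈ 49.7789°
cos(C) = (a² + b² − c²)/(2ab) = (23.04 + 77.44 − 123.21)/(2·4.8·8.8) = -22.73/84.48 ≈ -0.269058  ⇒  C ≈ 105.608°
Check: A + B + C ≈ 180°

A = 24.61°, B = 49.78°, C = 105.6°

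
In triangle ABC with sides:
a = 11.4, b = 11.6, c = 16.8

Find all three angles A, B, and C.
Law of cosines for each angle (a² = 129.96, b² = 134.56, c² = 282.24):
cos(A) = (b² + c² − a²)/(2bc) = (134.56 + 282.24 − 129.96)/(2·11.6·16.8) = 286.84/389.76 ≈ 0.73594  ⇒  A ≈ 42.6133°
cos(B) = (a² + c² − b²)/(2ac) = (129.96 + 282.24 − 134.56)/(2·11.4·16.8) = 277.64/383.04 ≈ 0.724833  ⇒  B ≈ 43.545°
cos(C) = (a² + b² − c²)/(2ab) = (129.96 + 134.56 − 282.24)/(2·11.4·11.6) = -17.72/264.48 ≈ -0.0669994  ⇒  C ≈ 93.8417°
Check: A + B + C ≈ 180°

A = 42.61°, B = 43.55°, C = 93.84°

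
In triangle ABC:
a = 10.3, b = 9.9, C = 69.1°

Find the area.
Two sides and the included angle (SAS): A = ½·a·b·sin(C) = ½·10.3·9.9·sin(69.1°)
sin(69.1°) ≈ 0.934204
A ≈ ½·101.97·0.934204 = 50.985·0.934204 ≈ 47.6304

Area = 47.63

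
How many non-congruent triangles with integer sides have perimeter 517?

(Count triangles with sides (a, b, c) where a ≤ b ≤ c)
Let a ≤ b ≤ c with a + b + c = 517. The only binding inequality is a + b > c, i.e. 517 − c > c, so c < 517/2; and c ≥ 517/3 since c is the largest side.
So 173 ≤ c ≤ 258. For each c, b runs from ⌈(517 − c)/2⌉ up to c (then a = 517 − b − c satisfies 1 ≤ a ≤ b automatically), giving c − ⌈(517 − c)/2⌉ + 1 choices.
Summing over c: 2 + 3 + 5 + 6 + … + 128 + 129  (86 terms, c = 173, …, 258) = 5633
Check (closed form: nearest integer to p²/48 for even p, (p+3)²/48 for odd p): (517+3)²/48 = 520²/48 = 270400/48 ≈ 5633.33 → 5633

5633 triangles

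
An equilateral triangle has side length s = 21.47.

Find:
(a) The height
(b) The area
(a) The height splits the triangle into two 30-60-90 halves: h = s·√3/2 = 21.47·1.73205/2 ≈ 37.1871/2 ≈ 18.5936
(b) Area = (√3/4)·s² = (√3/4)·21.47² = (√3/4)·460.9609 ≈ 0.433013·460.9609 ≈ 199.602

Height = 18.59, Area = 199.6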